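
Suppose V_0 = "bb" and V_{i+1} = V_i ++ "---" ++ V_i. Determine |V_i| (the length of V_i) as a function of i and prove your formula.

Claim: |V_i| = 5·2^i − 3.

Base case: |V_0| = 2, and 5·2^0 − 3 = 2.
Assume |V_j| = 5·2^j − 3.
Then |V_{j+1}| = |V_j| + 3 + |V_j| = 2|V_j| + 3 = 2(5·2^j − 3) + 3 = 5·2^{j+1} − 6 + 3 = 5·2^{j+1} − 3.
By induction, |V_i| = 5·2^i − 3 for all i ≥ 0.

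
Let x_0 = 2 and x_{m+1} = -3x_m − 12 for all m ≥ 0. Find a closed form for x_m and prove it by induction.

Claim: x_m = 5·(-3)^m − 3.

Base case: x_0 = 2, and 5·(-3)^0 − 3 = 5 − 3 = 2.
Assume x_r = 5·(-3)^r − 3 for some r ≥ 0.
Then x_{r+1} = -3x_r − 12 = -3·(5·(-3)^r − 3) − 12 = -15·(-3)^r + 9 − 12 = 5·(-3)^{r+1} − 3.
By induction, x_m = 5·(-3)^m − 3 for all m ≥ 0.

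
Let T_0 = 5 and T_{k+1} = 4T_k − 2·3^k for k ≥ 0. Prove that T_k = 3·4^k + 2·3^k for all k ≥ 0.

Base case: T_0 = 5, and 3·4^0 + 2·3^0 = 3 + 2 = 5.
Assume T_m = 3·4^m + 2·3^m for some m ≥ 0.
Then T_{m+1} = 4T_m − 2·3^m = 4·(3·4^m + 2·3^m) − 2·3^m = 3·4^{m+1} + 8·3^m − 2·3^m = 3·4^{m+1} + 6·3^m = 3·4^{m+1} + 2·3^{m+1}.
This completes the inductive step, so T_k = 3·4^k + 2·3^k for all k ≥ 0.

T_k = 3·4^k + 2·3^k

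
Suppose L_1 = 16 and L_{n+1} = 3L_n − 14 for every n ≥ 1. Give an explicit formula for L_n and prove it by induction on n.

Claim: L_n = 3^{n+1} + 7.

Base case: L_1 = 16, and 3^{1+1} + 7 = 9 + 7 = 16.
Assume L_k = 3^{k+1} + 7 for some k ≥ 1.
Then L_{k+1} = 3L_k − 14 = 3·(3^{k+1} + 7) − 14 = 3^{k+2} + 21 − 14 = 3^{k+2} + 7.
Hence L_n = 3^{n+1} + 7 for every n ≥ 1, by induction.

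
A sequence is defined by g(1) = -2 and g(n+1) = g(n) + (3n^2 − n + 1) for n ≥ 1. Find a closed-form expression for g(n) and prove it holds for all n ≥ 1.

Claim: g(n) = n^3 − 2n^2 + 2n − 3.

Base case: g(1) = -2, and 1^3 − 2·1^2 + 2·1 − 3 = -2.
Assume g(m) = m^3 − 2m^2 + 2m − 3.
Then g(m+1) = g(m) + (3m^2 − m + 1) = (m^3 − 2m^2 + 2m − 3) + (3m^2 − m + 1) = m^3 + m^2 + m − 2,
and (m+1)^3 − 2·(m+1)^2 + 2·(m+1) − 3 = m^3 + m^2 + m − 2.
This completes the inductive step, so g(n) = n^3 − 2n^2 + 2n − 3 for all n ≥ 1.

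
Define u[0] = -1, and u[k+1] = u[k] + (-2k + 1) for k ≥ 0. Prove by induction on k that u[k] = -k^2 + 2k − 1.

Base case: u[0] = -1, and -0^2 + 2·0 − 1 = -1.
Assume u[r] = -r^2 + 2r − 1.
Then u[r+1] = u[r] + (-2r + 1) = (-r^2 + 2r − 1) + (-2r + 1) = -r^2,
and -(r+1)^2 + 2·(r+1) − 1 = -r^2.
By induction, u[k] = -k^2 + 2k − 1 for all k ≥ 0.

u[k] = -k^2 + 2k − 1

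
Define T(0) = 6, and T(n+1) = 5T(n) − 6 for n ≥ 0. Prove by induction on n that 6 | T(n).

Base case: T(0) = 6 = 6·1, so 6 | T(0).
Assume 6 | T(m), so T(m) = 6t for some integer t.
Then T(m+1) = 5T(m) − 6 = 5·(6t) − 6 = 6(5t − 1), so 6 | T(m+1).
So the property holds for m+1, and by induction 6 | T(n) for all n ≥ 0.

6 | T(n)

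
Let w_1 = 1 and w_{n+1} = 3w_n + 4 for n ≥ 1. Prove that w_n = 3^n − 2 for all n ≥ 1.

Base case: w_1 = 1, and 3^1 − 2 = 3 − 2 = 1.
Assume w_r = 3^r − 2 for some r ≥ 1.
Then w_{r+1} = 3w_r + 4 = 3·(3^r − 2) + 4 = 3^{r+1} − 6 + 4 = 3^{r+1} − 2.
So the formula holds for r+1, and by induction w_n = 3^n − 2 for all n ≥ 1.

w_n = 3^n − 2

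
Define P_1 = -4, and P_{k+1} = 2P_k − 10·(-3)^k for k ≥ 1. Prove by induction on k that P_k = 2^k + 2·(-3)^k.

Base case: P_1 = -4, and 2^1 + 2·(-3)^1 = 2 − 6 = -4.
Assume P_j = 2^j + 2·(-3)^j for some j ≥ 1.
Then P_{j+1} = 2P_j − 10·(-3)^j = 2·(2^j + 2·(-3)^j) − 10·(-3)^j = 2^{j+1} + 4·(-3)^j − 10·(-3)^j = 2^{j+1} − 6·(-3)^j = 2^{j+1} + 2·(-3)^{j+1}.
Hence P_k = 2^k + 2·(-3)^k for every k ≥ 1, by induction.

P_k = 2^k + 2·(-3)^k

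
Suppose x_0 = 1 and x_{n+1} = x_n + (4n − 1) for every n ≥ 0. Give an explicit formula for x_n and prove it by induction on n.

Claim: x_n = 2n^2 − 3n + 1.

Base case: x_0 = 1, and 2·0^2 − 3·0 + 1 = 1.
Assume x_j = 2j^2 − 3j + 1.
Then x_{j+1} = x_j + (4j − 1) = (2j^2 − 3j + 1) + (4j − 1) = 2j^2 + j,
and 2·(j+1)^2 − 3·(j+1) + 1 = 2j^2 + j.
Hence x_n = 2n^2 − 3n + 1 for every n ≥ 0, by induction.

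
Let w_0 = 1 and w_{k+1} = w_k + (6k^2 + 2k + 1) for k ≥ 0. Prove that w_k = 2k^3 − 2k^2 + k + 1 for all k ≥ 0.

Base case: w_0 = 1, and 2·0^3 − 2·0^2 + 0 + 1 = 1.
Assume w_m = 2m^3 − 2m^2 + m + 1.
Then w_{m+1} = w_m + (6m^2 + 2m + 1) = (2m^3 − 2m^2 + m + 1) + (6m^2 + 2m + 1) = 2m^3 + 4m^2 + 3m + 2,
and 2·(m+1)^3 − 2·(m+1)^2 + (m+1) + 1 = 2m^3 + 4m^2 + 3m + 2.
By induction, w_k = 2k^3 − 2k^2 + k + 1 for all k ≥ 0.

w_k = 2k^3 − 2k^2 + k + 1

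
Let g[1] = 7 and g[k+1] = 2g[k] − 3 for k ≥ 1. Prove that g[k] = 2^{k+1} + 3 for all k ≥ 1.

Base case: g[1] = 7, and 2^{1+1} + 3 = 4 + 3 = 7.
Assume g[m] = 2^{m+1} + 3 for some m ≥ 1.
Then g[m+1] = 2g[m] − 3 = 2·(2^{m+1} + 3) − 3 = 2^{m+2} + 6 − 3 = 2^{m+2} + 3.
By induction, g[k] = 2^{k+1} + 3 for all k ≥ 1.

g[k] = 2^{k+1} + 3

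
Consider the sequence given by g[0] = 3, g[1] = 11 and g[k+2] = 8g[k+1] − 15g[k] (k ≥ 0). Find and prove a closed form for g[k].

Claim: g[k] = 2·3^k + 5^k.

Base cases: g[0] = 3 and 2·3^0 + 5^0 = 3; g[1] = 11 and 2·3^1 + 5^1 = 11.
Assume g[j] = 2·3^j + 5^j for all 0 ≤ j ≤ m, where m ≥ 1.
Then g[m+1] = 8g[m] − 15g[m−1] = 8·(2·3^m + 5^m) − 15·(2·3^{m−1} + 5^{m−1}) = 2·(8·3 − 15)3^{m−1} + (8·5 − 15)5^{m−1} = 18·3^{m−1} + 25·5^{m−1} = 2·3^{m+1} + 5^{m+1}.
By strong induction, g[k] = 2·3^k + 5^k for all k ≥ 0.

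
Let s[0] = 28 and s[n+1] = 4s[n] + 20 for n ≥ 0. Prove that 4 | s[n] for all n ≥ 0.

Base case: s[0] = 28 = 4·7, so 4 | s[0].
Assume 4 | s[m], so s[m] = 4t for some integer t.
Then s[m+1] = 4s[m] + 20 = 4·(4t) + 20 = 4(4t + 5), so 4 | s[m+1].
By induction, 4 | s[n] for all n ≥ 0.

4 | s[n]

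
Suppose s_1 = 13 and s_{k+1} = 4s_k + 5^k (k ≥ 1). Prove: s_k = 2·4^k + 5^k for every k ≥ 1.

Base case: s_1 = 13, and 2·4^1 + 5^1 = 8 + 5 = 13.
Assume s_j = 2·4^j + 5^j for some j ≥ 1.
Then s_{j+1} = 4s_j + 5^j = 4·(2·4^j + 5^j) + 5^j = 2·4^{j+1} + 4·5^j + 5^j = 2·4^{j+1} + 5·5^j = 2·4^{j+1} + 5^{j+1}.
This completes the inductive step, so s_k = 2·4^k + 5^k for all k ≥ 1.

s_k = 2·4^k + 5^k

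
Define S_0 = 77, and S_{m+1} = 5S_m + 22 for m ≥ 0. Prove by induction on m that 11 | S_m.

Base case: S_0 = 77 = 11·7, so 11 | S_0.
Assume 11 | S_j, so S_j = 11t for some integer t.
Then S_{j+1} = 5S_j + 22 = 5·(11t) + 22 = 11(5t + 2), so 11 | S_{j+1}.
Hence 11 | S_m for every m ≥ 0, by induction.

11 | S_m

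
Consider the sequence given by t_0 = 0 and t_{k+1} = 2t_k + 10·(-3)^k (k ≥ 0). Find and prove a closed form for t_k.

Claim: t_k = 2·2^k − 2·(-3)^k.

Base case: t_0 = 0, and 2·2^0 − 2·(-3)^0 = 2 − 2 = 0.
Assume t_j = 2·2^j − 2·(-3)^j for some j ≥ 0.
Then t_{j+1} = 2t_j + 10·(-3)^j = 2·(2·2^j − 2·(-3)^j) + 10·(-3)^j = 2·2^{j+1} − 4·(-3)^j + 10·(-3)^j = 2·2^{j+1} + 6·(-3)^j = 2·2^{j+1} − 2·(-3)^{j+1}.
Hence t_k = 2·2^k − 2·(-3)^k for every k ≥ 0, by induction.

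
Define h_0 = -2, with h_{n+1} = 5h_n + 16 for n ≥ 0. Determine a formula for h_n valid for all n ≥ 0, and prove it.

Claim: h_n = 2·5^n − 4.

Base case: h_0 = -2, and 2·5^0 − 4 = 2 − 4 = -2.
Assume h_m = 2·5^m − 4 for some m ≥ 0.
Then h_{m+1} = 5h_m + 16 = 5·(2·5^m − 4) + 16 = 10·5^m − 20 + 16 = 2·5^{m+1} − 4.
This completes the inductive step, so h_n = 2·5^n − 4 for all n ≥ 0.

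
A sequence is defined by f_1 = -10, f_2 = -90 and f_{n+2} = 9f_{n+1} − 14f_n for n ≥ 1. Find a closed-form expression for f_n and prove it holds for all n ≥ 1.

Claim: f_n = 2·2^n − 2·7^n.

Base cases: f_1 = -10 and 2·2^1 − 2·7^1 = -10; f_2 = -90 and 2·2^2 − 2·7^2 = -90.
Assume f_j = 2·2^j − 2·7^j for all 1 ≤ j ≤ r, where r ≥ 2.
Then f_{r+1} = 9f_r − 14f_{r−1} = 9·(2·2^r − 2·7^r) − 14·(2·2^{r−1} − 2·7^{r−1}) = 2·(9·2 − 14)2^{r−1} − 2·(9·7 − 14)7^{r−1} = 8·2^{r−1} − 98·7^{r−1} = 2·2^{r+1} − 2·7^{r+1}.
Hence f_n = 2·2^n − 2·7^n for every n ≥ 1, by strong induction.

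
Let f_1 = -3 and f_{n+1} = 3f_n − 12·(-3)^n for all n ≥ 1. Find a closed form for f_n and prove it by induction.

Claim: f_n = 3^n + 2·(-3)^n.

Base case: f_1 = -3, and 3^1 + 2·(-3)^1 = 3 − 6 = -3.
Assume f_m = 3^m + 2·(-3)^m for some m ≥ 1.
Then f_{m+1} = 3f_m − 12·(-3)^m = 3·(3^m + 2·(-3)^m) − 12·(-3)^m = 3^{m+1} + 6·(-3)^m − 12·(-3)^m = 3^{m+1} − 6·(-3)^m = 3^{m+1} + 2·(-3)^{m+1}.
So the formula holds for m+1, and by induction f_n = 3^n + 2·(-3)^n for all n ≥ 1.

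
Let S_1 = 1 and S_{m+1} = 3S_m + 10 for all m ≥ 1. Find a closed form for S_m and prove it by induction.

Claim: S_m = 2·3^m − 5.

Base case: S_1 = 1, and 2·3^1 − 5 = 6 − 5 = 1.
Assume S_r = 2·3^r − 5 for some r ≥ 1.
Then S_{r+1} = 3S_r + 10 = 3·(2·3^r − 5) + 10 = 6·3^r − 15 + 10 = 2·3^{r+1} − 5.
Hence S_m = 2·3^m − 5 for every m ≥ 1, by induction.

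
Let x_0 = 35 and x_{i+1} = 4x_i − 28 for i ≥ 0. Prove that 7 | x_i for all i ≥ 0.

Base case: x_0 = 35 = 7·5, so 7 | x_0.
Assume 7 | x_m, so x_m = 7t for some integer t.
Then x_{m+1} = 4x_m − 28 = 4·(7t) − 28 = 7(4t − 4), so 7 | x_{m+1}.
So the property holds for m+1, and by induction 7 | x_i for all i ≥ 0.

7 | x_i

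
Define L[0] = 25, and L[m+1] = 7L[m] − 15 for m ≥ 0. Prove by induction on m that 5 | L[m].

Base case: L[0] = 25 = 5·5, so 5 | L[0].
Assume 5 | L[k], so L[k] = 5t for some integer t.
Then L[k+1] = 7L[k] − 15 = 7·(5t) − 15 = 5(7t − 3), so 5 | L[k+1].
This completes the inductive step, so 5 | L[m] for all m ≥ 0.

5 | L[m]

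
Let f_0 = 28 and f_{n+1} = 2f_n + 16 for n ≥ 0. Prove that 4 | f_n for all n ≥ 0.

Base case: f_0 = 28 = 4·7, so 4 | f_0.
Assume 4 | f_j, so f_j = 4t for some integer t.
Then f_{j+1} = 2f_j + 16 = 2·(4t) + 16 = 4(2t + 4), so 4 | f_{j+1}.
Hence 4 | f_n for every n ≥ 0, by induction.

4 | f_n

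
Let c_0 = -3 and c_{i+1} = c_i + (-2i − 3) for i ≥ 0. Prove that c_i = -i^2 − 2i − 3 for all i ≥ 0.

Base case: c_0 = -3, and -0^2 − 2·0 − 3 = -3.
Assume c_m = -m^2 − 2m − 3.
Then c_{m+1} = c_m + (-2m − 3) = (-m^2 − 2m − 3) + (-2m − 3) = -m^2 − 4m − 6,
and -(m+1)^2 − 2·(m+1) − 3 = -m^2 − 4m − 6.
Hence c_i = -i^2 − 2i − 3 for every i ≥ 0, by induction.

c_i = -i^2 − 2i − 3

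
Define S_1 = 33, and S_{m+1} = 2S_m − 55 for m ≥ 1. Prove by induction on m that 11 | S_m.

Base case: S_1 = 33 = 11·3, so 11 | S_1.
Assume 11 | S_j, so S_j = 11t for some integer t.
Then S_{j+1} = 2S_j − 55 = 2·(11t) − 55 = 11(2t − 5), so 11 | S_{j+1}.
So the property holds for j+1, and by induction 11 | S_m for all m ≥ 1.

11 | S_m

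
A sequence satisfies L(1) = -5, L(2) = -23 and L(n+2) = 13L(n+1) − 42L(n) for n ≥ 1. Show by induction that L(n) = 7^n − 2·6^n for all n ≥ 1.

Base cases: L(1) = -5 and 7^1 − 2·6^1 = -5; L(2) = -23 and 7^2 − 2·6^2 = -23.
Assume L(j) = 7^j − 2·6^j for all 1 ≤ j ≤ m, where m ≥ 2.
Then L(m+1) = 13L(m) − 42L(m−1) = 13·(7^m − 2·6^m) − 42·(7^{m−1} − 2·6^{m−1}) = (13·7 − 42)7^{m−1} − 2·(13·6 − 42)6^{m−1} = 49·7^{m−1} − 72·6^{m−1} = 7^{m+1} − 2·6^{m+1}.
Hence L(n) = 7^n − 2·6^n for every n ≥ 1, by strong induction.

L(n) = 7^n − 2·6^n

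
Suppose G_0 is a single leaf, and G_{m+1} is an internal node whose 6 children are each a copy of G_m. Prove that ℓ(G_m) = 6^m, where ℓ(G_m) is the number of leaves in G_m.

Base case: ℓ(G_0) = 1, and 6^0 = 1.
Assume ℓ(G_k) = 6^k.
Then ℓ(G_{k+1}) = 6·ℓ(G_k) = 6·6^k = 6^{k+1}.
Hence ℓ(G_m) = 6^m for every m ≥ 0, by induction.

ℓ(G_m) = 6^m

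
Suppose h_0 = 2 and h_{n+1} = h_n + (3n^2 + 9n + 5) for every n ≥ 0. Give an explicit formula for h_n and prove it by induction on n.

Claim: h_n = n^3 + 3n^2 + n + 2.

Base case: h_0 = 2, and 0^3 + 3·0^2 + 0 + 2 = 2.
Assume h_m = m^3 + 3m^2 + m + 2.
Then h_{m+1} = h_m + (3m^2 + 9m + 5) = (m^3 + 3m^2 + m + 2) + (3m^2 + 9m + 5) = m^3 + 6m^2 + 10m + 7,
and (m+1)^3 + 3·(m+1)^2 + (m+1) + 2 = m^3 + 6m^2 + 10m + 7.
This completes the inductive step, so h_n = n^3 + 3n^2 + n + 2 for all n ≥ 0.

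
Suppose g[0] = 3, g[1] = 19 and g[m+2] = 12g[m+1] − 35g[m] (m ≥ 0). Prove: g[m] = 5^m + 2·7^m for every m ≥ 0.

Base cases: g[0] = 3 and 5^0 + 2·7^0 = 3; g[1] = 19 and 5^1 + 2·7^1 = 19.
Assume g[j] = 5^j + 2·7^j for all 0 ≤ j ≤ k, where k ≥ 1.
Then g[k+1] = 12g[k] − 35g[k−1] = 12·(5^k + 2·7^k) − 35·(5^{k−1} + 2·7^{k−1}) = (12·5 − 35)5^{k−1} + 2·(12·7 − 35)7^{k−1} = 25·5^{k−1} + 98·7^{k−1} = 5^{k+1} + 2·7^{k+1}.
This completes the inductive step, so g[m] = 5^m + 2·7^m for all m ≥ 0.

g[m] = 5^m + 2·7^m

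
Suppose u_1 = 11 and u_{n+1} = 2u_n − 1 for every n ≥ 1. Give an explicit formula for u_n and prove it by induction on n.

Claim: u_n = 5·2^n + 1.

Base case: u_1 = 11, and 5·2^1 + 1 = 10 + 1 = 11.
Assume u_k = 5·2^k + 1 for some k ≥ 1.
Then u_{k+1} = 2u_k − 1 = 2·(5·2^k + 1) − 1 = 10·2^k + 2 − 1 = 5·2^{k+1} + 1.
By induction, u_n = 5·2^n + 1 for all n ≥ 1.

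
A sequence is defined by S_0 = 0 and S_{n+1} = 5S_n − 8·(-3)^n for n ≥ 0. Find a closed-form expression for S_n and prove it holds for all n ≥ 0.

Claim: S_n = -5^n + (-3)^n.

Base case: S_0 = 0, and -5^0 + (-3)^0 = -1 + 1 = 0.
Assume S_r = -5^r + (-3)^r for some r ≥ 0.
Then S_{r+1} = 5S_r − 8·(-3)^r = 5·(-5^r + (-3)^r) − 8·(-3)^r = -5^{r+1} + 5·(-3)^r − 8·(-3)^r = -5^{r+1} − 3·(-3)^r = -5^{r+1} + (-3)^{r+1}.
Hence S_n = -5^n + (-3)^n for every n ≥ 0, by induction.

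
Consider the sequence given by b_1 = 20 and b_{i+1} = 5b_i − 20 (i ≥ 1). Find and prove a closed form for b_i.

Claim: b_i = 3·5^i + 5.

Base case: b_1 = 20, and 3·5^1 + 5 = 15 + 5 = 20.
Assume b_k = 3·5^k + 5 for some k ≥ 1.
Then b_{k+1} = 5b_k − 20 = 5·(3·5^k + 5) − 20 = 15·5^k + 25 − 20 = 3·5^{k+1} + 5.
This completes the inductive step, so b_i = 3·5^i + 5 for all i ≥ 1.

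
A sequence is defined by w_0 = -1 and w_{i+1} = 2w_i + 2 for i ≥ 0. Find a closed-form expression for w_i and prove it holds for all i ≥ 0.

Claim: w_i = 2^i − 2.

Base case: w_0 = -1, and 2^0 − 2 = 1 − 2 = -1.
Assume w_m = 2^m − 2 for some m ≥ 0.
Then w_{m+1} = 2w_m + 2 = 2·(2^m − 2) + 2 = 2^{m+1} − 4 + 2 = 2^{m+1} − 2.
By induction, w_i = 2^i − 2 for all i ≥ 0.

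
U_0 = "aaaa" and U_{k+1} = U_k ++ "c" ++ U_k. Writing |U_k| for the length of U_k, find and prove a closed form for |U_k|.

Claim: |U_k| = 5·2^k − 1.

Base case: |U_0| = 4, and 5·2^0 − 1 = 4.
Assume |U_j| = 5·2^j − 1.
Then |U_{j+1}| = |U_j| + 1 + |U_j| = 2|U_j| + 1 = 2(5·2^j − 1) + 1 = 5·2^{j+1} − 2 + 1 = 5·2^{j+1} − 1.
So the formula holds for j+1, and by induction |U_k| = 5·2^k − 1 for all k ≥ 0.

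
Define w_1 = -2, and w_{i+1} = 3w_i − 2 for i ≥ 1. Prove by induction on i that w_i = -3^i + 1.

Base case: w_1 = -2, and -3^1 + 1 = -3 + 1 = -2.
Assume w_m = -3^m + 1 for some m ≥ 1.
Then w_{m+1} = 3w_m − 2 = 3·(-3^m + 1) − 2 = -3^{m+1} + 3 − 2 = -3^{m+1} + 1.
By induction, w_i = -3^i + 1 for all i ≥ 1.

w_i = -3^i + 1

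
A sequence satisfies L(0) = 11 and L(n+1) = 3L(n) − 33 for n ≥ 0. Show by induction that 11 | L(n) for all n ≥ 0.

Base case: L(0) = 11 = 11·1, so 11 | L(0).
Assume 11 | L(k), so L(k) = 11t for some integer t.
Then L(k+1) = 3L(k) − 33 = 3·(11t) − 33 = 11(3t − 3), so 11 | L(k+1).
So the property holds for k+1, and by induction 11 | L(n) for all n ≥ 0.

11 | L(n)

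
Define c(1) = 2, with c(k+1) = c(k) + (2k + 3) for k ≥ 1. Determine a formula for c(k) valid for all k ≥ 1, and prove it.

Claim: c(k) = k^2 + 2k − 1.

Base case: c(1) = 2, and 1^2 + 2·1 − 1 = 2.
Assume c(m) = m^2 + 2m − 1.
Then c(m+1) = c(m) + (2m + 3) = (m^2 + 2m − 1) + (2m + 3) = m^2 + 4m + 2,
and (m+1)^2 + 2·(m+1) − 1 = m^2 + 4m + 2.
Hence c(k) = k^2 + 2k − 1 for every k ≥ 1, by induction.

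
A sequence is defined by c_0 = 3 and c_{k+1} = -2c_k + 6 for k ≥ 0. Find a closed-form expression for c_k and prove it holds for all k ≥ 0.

Claim: c_k = (-2)^k + 2.

Base case: c_0 = 3, and (-2)^0 + 2 = 1 + 2 = 3.
Assume c_r = (-2)^r + 2 for some r ≥ 0.
Then c_{r+1} = -2c_r + 6 = -2·((-2)^r + 2) + 6 = -2·(-2)^r − 4 + 6 = (-2)^{r+1} + 2.
Hence c_k = (-2)^k + 2 for every k ≥ 0, by induction.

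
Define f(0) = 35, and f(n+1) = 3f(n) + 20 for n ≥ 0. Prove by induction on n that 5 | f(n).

Base case: f(0) = 35 = 5·7, so 5 | f(0).
Assume 5 | f(j), so f(j) = 5t for some integer t.
Then f(j+1) = 3f(j) + 20 = 3·(5t) + 20 = 5(3t + 4), so 5 | f(j+1).
Hence 5 | f(n) for every n ≥ 0, by induction.

5 | f(n)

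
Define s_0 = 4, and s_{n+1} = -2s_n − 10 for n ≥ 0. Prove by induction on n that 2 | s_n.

Base case: s_0 = 4 = 2·2, so 2 | s_0.
Assume 2 | s_m, so s_m = 2t for some integer t.
Then s_{m+1} = -2s_m − 10 = -2·(2t) − 10 = 2(-2t − 5), so 2 | s_{m+1}.
Hence 2 | s_n for every n ≥ 0, by induction.

2 | s_n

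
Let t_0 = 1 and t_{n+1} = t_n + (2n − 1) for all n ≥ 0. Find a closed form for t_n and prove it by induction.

Claim: t_n = n^2 − 2n + 1.

Base case: t_0 = 1, and 0^2 − 2·0 + 1 = 1.
Assume t_k = k^2 − 2k + 1.
Then t_{k+1} = t_k + (2k − 1) = (k^2 − 2k + 1) + (2k − 1) = k^2,
and (k+1)^2 − 2·(k+1) + 1 = k^2.
By induction, t_n = n^2 − 2n + 1 for all n ≥ 0.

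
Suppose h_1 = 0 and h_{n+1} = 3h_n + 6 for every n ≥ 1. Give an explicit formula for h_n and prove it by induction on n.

Claim: h_n = 3^n − 3.

Base case: h_1 = 0, and 3^1 − 3 = 3 − 3 = 0.
Assume h_k = 3^k − 3 for some k ≥ 1.
Then h_{k+1} = 3h_k + 6 = 3·(3^k − 3) + 6 = 3^{k+1} − 9 + 6 = 3^{k+1} − 3.
This completes the inductive step, so h_n = 3^n − 3 for all n ≥ 1.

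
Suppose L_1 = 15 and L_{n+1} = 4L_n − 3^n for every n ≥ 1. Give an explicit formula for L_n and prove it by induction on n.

Claim: L_n = 3·4^n + 3^n.

Base case: L_1 = 15, and 3·4^1 + 3^1 = 12 + 3 = 15.
Assume L_m = 3·4^m + 3^m for some m ≥ 1.
Then L_{m+1} = 4L_m − 3^m = 4·(3·4^m + 3^m) − 3^m = 3·4^{m+1} + 4·3^m − 3^m = 3·4^{m+1} + 3·3^m = 3·4^{m+1} + 3^{m+1}.
This completes the inductive step, so L_n = 3·4^n + 3^n for all n ≥ 1.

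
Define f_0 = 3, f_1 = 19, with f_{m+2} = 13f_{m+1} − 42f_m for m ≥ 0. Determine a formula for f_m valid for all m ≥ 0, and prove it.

Claim: f_m = 7^m + 2·6^m.

Base cases: f_0 = 3 and 7^0 + 2·6^0 = 3; f_1 = 19 and 7^1 + 2·6^1 = 19.
Assume f_j = 7^j + 2·6^j for all 0 ≤ j ≤ k, where k ≥ 1.
Then f_{k+1} = 13f_k − 42f_{k−1} = 13·(7^k + 2·6^k) − 42·(7^{k−1} + 2·6^{k−1}) = (13·7 − 42)7^{k−1} + 2·(13·6 − 42)6^{k−1} = 49·7^{k−1} + 72·6^{k−1} = 7^{k+1} + 2·6^{k+1}.
This completes the inductive step, so f_m = 7^m + 2·6^m for all m ≥ 0.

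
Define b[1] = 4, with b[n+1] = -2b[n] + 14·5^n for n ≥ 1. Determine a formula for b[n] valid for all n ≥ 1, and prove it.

Claim: b[n] = 3·(-2)^n + 2·5^n.

Base case: b[1] = 4, and 3·(-2)^1 + 2·5^1 = -6 + 10 = 4.
Assume b[k] = 3·(-2)^k + 2·5^k for some k ≥ 1.
Then b[k+1] = -2b[k] + 14·5^k = -2·(3·(-2)^k + 2·5^k) + 14·5^k = 3·(-2)^{k+1} − 4·5^k + 14·5^k = 3·(-2)^{k+1} + 10·5^k = 3·(-2)^{k+1} + 2·5^{k+1}.
Hence b[n] = 3·(-2)^n + 2·5^n for every n ≥ 1, by induction.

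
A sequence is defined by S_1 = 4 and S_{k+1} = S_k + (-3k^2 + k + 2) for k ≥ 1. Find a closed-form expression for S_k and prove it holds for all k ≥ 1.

Claim: S_k = -k^3 + 2k^2 + k + 2.

Base case: S_1 = 4, and -1^3 + 2·1^2 + 1 + 2 = 4.
Assume S_r = -r^3 + 2r^2 + r + 2.
Then S_{r+1} = S_r + (-3r^2 + r + 2) = (-r^3 + 2r^2 + r + 2) + (-3r^2 + r + 2) = -r^3 − r^2 + 2r + 4,
and -(r+1)^3 + 2·(r+1)^2 + (r+1) + 2 = -r^3 − r^2 + 2r + 4.
By induction, S_k = -k^3 + 2k^2 + k + 2 for all k ≥ 1.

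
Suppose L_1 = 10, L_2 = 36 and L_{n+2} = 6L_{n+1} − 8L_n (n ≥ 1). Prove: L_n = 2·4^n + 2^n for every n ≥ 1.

Base cases: L_1 = 10 and 2·4^1 + 2^1 = 10; L_2 = 36 and 2·4^2 + 2^2 = 36.
Assume L_j = 2·4^j + 2^j for all 1 ≤ j ≤ k, where k ≥ 2.
Then L_{k+1} = 6L_k − 8L_{k−1} = 6·(2·4^k + 2^k) − 8·(2·4^{k−1} + 2^{k−1}) = 2·(6·4 − 8)4^{k−1} + (6·2 − 8)2^{k−1} = 32·4^{k−1} + 4·2^{k−1} = 2·4^{k+1} + 2^{k+1}.
So the formula holds for k+1, and by strong induction L_n = 2·4^n + 2^n for all n ≥ 1.

L_n = 2·4^n + 2^n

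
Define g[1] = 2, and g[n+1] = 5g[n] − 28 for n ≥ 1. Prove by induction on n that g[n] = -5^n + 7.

Base case: g[1] = 2, and -5^1 + 7 = -5 + 7 = 2.
Assume g[m] = -5^m + 7 for some m ≥ 1.
Then g[m+1] = 5g[m] − 28 = 5·(-5^m + 7) − 28 = -5^{m+1} + 35 − 28 = -5^{m+1} + 7.
Hence g[n] = -5^n + 7 for every n ≥ 1, by induction.

g[n] = -5^n + 7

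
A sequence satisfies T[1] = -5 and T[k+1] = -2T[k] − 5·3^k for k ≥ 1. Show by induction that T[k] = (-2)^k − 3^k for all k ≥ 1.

Base case: T[1] = -5, and (-2)^1 − 3^1 = -2 − 3 = -5.
Assume T[m] = (-2)^m − 3^m for some m ≥ 1.
Then T[m+1] = -2T[m] − 5·3^m = -2·((-2)^m − 3^m) − 5·3^m = (-2)^{m+1} + 2·3^m − 5·3^m = (-2)^{m+1} − 3·3^m = (-2)^{m+1} − 3^{m+1}.
So the formula holds for m+1, and by induction T[k] = (-2)^k − 3^k for all k ≥ 1.

T[k] = (-2)^k − 3^k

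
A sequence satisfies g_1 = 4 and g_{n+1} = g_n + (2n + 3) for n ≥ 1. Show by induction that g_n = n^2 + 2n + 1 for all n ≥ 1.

Base case: g_1 = 4, and 1^2 + 2·1 + 1 = 4.
Assume g_r = r^2 + 2r + 1.
Then g_{r+1} = g_r + (2r + 3) = (r^2 + 2r + 1) + (2r + 3) = r^2 + 4r + 4,
and (r+1)^2 + 2·(r+1) + 1 = r^2 + 4r + 4.
Hence g_n = n^2 + 2n + 1 for every n ≥ 1, by induction.

g_n = n^2 + 2n + 1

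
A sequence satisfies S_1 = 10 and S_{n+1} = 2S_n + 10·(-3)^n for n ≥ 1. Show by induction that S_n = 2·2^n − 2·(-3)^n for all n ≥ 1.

Base case: S_1 = 10, and 2·2^1 − 2·(-3)^1 = 4 + 6 = 10.
Assume S_k = 2·2^k − 2·(-3)^k for some k ≥ 1.
Then S_{k+1} = 2S_k + 10·(-3)^k = 2·(2·2^k − 2·(-3)^k) + 10·(-3)^k = 2·2^{k+1} − 4·(-3)^k + 10·(-3)^k = 2·2^{k+1} + 6·(-3)^k = 2·2^{k+1} − 2·(-3)^{k+1}.
By induction, S_n = 2·2^n − 2·(-3)^n for all n ≥ 1.

S_n = 2·2^n − 2·(-3)^n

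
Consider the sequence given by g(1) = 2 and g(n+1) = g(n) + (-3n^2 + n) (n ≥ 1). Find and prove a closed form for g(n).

Claim: g(n) = -n^3 + 2n^2 − n + 2.

Base case: g(1) = 2, and -1^3 + 2·1^2 − 1 + 2 = 2.
Assume g(k) = -k^3 + 2k^2 − k + 2.
Then g(k+1) = g(k) + (-3k^2 + k) = (-k^3 + 2k^2 − k + 2) + (-3k^2 + k) = -k^3 − k^2 + 2,
and -(k+1)^3 + 2·(k+1)^2 − (k+1) + 2 = -k^3 − k^2 + 2.
Hence g(n) = -n^3 + 2n^2 − n + 2 for every n ≥ 1, by induction.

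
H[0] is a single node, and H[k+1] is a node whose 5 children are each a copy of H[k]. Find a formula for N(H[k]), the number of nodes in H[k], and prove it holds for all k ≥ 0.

Claim: N(H[k]) = (5^{k+1} − 1)/4.

Base case: N(H[0]) = 1, and (5^{0+1} − 1)/4 = 1.
Assume N(H[r]) = (5^{r+1} − 1)/4.
Then N(H[r+1]) = 1 + 5N(H[r]) = 1 + 5·(5^{r+1} − 1)/4 = 1 + (5^{r+2} − 5)/4 = (4 + 5^{r+2} − 5)/4 = (5^{r+2} − 1)/4.
Hence N(H[k]) = (5^{k+1} − 1)/4 for every k ≥ 0, by induction.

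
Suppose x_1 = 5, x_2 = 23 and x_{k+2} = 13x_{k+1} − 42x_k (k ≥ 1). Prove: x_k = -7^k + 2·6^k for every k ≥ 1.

Base cases: x_1 = 5 and -7^1 + 2·6^1 = 5; x_2 = 23 and -7^2 + 2·6^2 = 23.
Assume x_j = -7^j + 2·6^j for all 1 ≤ j ≤ m, where m ≥ 2.
Then x_{m+1} = 13x_m − 42x_{m−1} = 13·(-7^m + 2·6^m) − 42·(-7^{m−1} + 2·6^{m−1}) = -(13·7 − 42)7^{m−1} + 2·(13·6 − 42)6^{m−1} = -49·7^{m−1} + 72·6^{m−1} = -7^{m+1} + 2·6^{m+1}.
This completes the inductive step, so x_k = -7^k + 2·6^k for all k ≥ 1.

x_k = -7^k + 2·6^k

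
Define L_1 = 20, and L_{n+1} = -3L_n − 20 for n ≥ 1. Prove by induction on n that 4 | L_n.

Base case: L_1 = 20 = 4·5, so 4 | L_1.
Assume 4 | L_j, so L_j = 4t for some integer t.
Then L_{j+1} = -3L_j − 20 = -3·(4t) − 20 = 4(-3t − 5), so 4 | L_{j+1}.
By induction, 4 | L_n for all n ≥ 1.

4 | L_n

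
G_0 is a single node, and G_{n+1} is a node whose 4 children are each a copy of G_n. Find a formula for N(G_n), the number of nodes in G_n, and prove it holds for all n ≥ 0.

Claim: N(G_n) = (4^{n+1} − 1)/3.

Base case: N(G_0) = 1, and (4^{0+1} − 1)/3 = 1.
Assume N(G_m) = (4^{m+1} − 1)/3.
Then N(G_{m+1}) = 1 + 4N(G_m) = 1 + 4·(4^{m+1} − 1)/3 = 1 + (4^{m+2} − 4)/3 = (3 + 4^{m+2} − 4)/3 = (4^{m+2} − 1)/3.
So the formula holds for m+1, and by induction N(G_n) = (4^{n+1} − 1)/3 for all n ≥ 0.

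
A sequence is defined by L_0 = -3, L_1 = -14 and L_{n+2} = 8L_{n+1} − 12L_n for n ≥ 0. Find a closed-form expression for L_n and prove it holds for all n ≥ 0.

Claim: L_n = -2^n − 2·6^n.

Base cases: L_0 = -3 and -2^0 − 2·6^0 = -3; L_1 = -14 and -2^1 − 2·6^1 = -14.
Assume L_i = -2^i − 2·6^i for all 0 ≤ i ≤ j, where j ≥ 1.
Then L_{j+1} = 8L_j − 12L_{j−1} = 8·(-2^j − 2·6^j) − 12·(-2^{j−1} − 2·6^{j−1}) = -(8·2 − 12)2^{j−1} − 2·(8·6 − 12)6^{j−1} = -4·2^{j−1} − 72·6^{j−1} = -2^{j+1} − 2·6^{j+1}.
This completes the inductive step, so L_n = -2^n − 2·6^n for all n ≥ 0.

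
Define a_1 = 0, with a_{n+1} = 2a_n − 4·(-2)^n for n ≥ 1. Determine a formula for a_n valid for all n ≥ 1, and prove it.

Claim: a_n = 2^n + (-2)^n.

Base case: a_1 = 0, and 2^1 + (-2)^1 = 2 − 2 = 0.
Assume a_j = 2^j + (-2)^j for some j ≥ 1.
Then a_{j+1} = 2a_j − 4·(-2)^j = 2·(2^j + (-2)^j) − 4·(-2)^j = 2^{j+1} + 2·(-2)^j − 4·(-2)^j = 2^{j+1} − 2·(-2)^j = 2^{j+1} + (-2)^{j+1}.
This completes the inductive step, so a_n = 2^n + (-2)^n for all n ≥ 1.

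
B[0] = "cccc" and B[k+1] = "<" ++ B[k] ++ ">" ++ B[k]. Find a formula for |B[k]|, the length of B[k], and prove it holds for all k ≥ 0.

Claim: |B[k]| = 6·2^k − 2.

Base case: |B[0]| = 4, and 6·2^0 − 2 = 4.
Assume |B[j]| = 6·2^j − 2.
Then |B[j+1]| = 1 + |B[j]| + 1 + |B[j]| = 2|B[j]| + 2 = 2(6·2^j − 2) + 2 = 6·2^{j+1} − 4 + 2 = 6·2^{j+1} − 2.
This completes the inductive step, so |B[k]| = 6·2^k − 2 for all k ≥ 0.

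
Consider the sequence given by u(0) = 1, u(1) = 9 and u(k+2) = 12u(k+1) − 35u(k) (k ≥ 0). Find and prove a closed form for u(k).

Claim: u(k) = 2·7^k − 5^k.

Base cases: u(0) = 1 and 2·7^0 − 5^0 = 1; u(1) = 9 and 2·7^1 − 5^1 = 9.
Assume u(i) = 2·7^i − 5^i for all 0 ≤ i ≤ j, where j ≥ 1.
Then u(j+1) = 12u(j) − 35u(j−1) = 12·(2·7^j − 5^j) − 35·(2·7^{j−1} − 5^{j−1}) = 2·(12·7 − 35)7^{j−1} − (12·5 − 35)5^{j−1} = 98·7^{j−1} − 25·5^{j−1} = 2·7^{j+1} − 5^{j+1}.
This completes the inductive step, so u(k) = 2·7^k − 5^k for all k ≥ 0.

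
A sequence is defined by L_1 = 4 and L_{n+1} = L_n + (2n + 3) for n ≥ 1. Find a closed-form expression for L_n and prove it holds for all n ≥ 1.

Claim: L_n = n^2 + 2n + 1.

Base case: L_1 = 4, and 1^2 + 2·1 + 1 = 4.
Assume L_r = r^2 + 2r + 1.
Then L_{r+1} = L_r + (2r + 3) = (r^2 + 2r + 1) + (2r + 3) = r^2 + 4r + 4,
and (r+1)^2 + 2·(r+1) + 1 = r^2 + 4r + 4.
Hence L_n = n^2 + 2n + 1 for every n ≥ 1, by induction.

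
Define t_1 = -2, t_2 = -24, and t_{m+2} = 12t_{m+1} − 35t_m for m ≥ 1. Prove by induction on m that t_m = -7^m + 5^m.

Base cases: t_1 = -2 and -7^1 + 5^1 = -2; t_2 = -24 and -7^2 + 5^2 = -24.
Assume t_j = -7^j + 5^j for all 1 ≤ j ≤ k, where k ≥ 2.
Then t_{k+1} = 12t_k − 35t_{k−1} = 12·(-7^k + 5^k) − 35·(-7^{k−1} + 5^{k−1}) = -(12·7 − 35)7^{k−1} + (12·5 − 35)5^{k−1} = -49·7^{k−1} + 25·5^{k−1} = -7^{k+1} + 5^{k+1}.
By strong induction, t_m = -7^m + 5^m for all m ≥ 1.

t_m = -7^m + 5^m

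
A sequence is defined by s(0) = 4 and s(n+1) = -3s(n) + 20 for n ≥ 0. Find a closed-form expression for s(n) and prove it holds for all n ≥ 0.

Claim: s(n) = -(-3)^n + 5.

Base case: s(0) = 4, and -(-3)^0 + 5 = -1 + 5 = 4.
Assume s(m) = -(-3)^m + 5 for some m ≥ 0.
Then s(m+1) = -3s(m) + 20 = -3·(-(-3)^m + 5) + 20 = 3·(-3)^m − 15 + 20 = -(-3)^{m+1} + 5.
Hence s(n) = -(-3)^n + 5 for every n ≥ 0, by induction.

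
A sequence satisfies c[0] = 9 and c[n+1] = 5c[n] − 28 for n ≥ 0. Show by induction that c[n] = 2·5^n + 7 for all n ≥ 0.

Base case: c[0] = 9, and 2·5^0 + 7 = 2 + 7 = 9.
Assume c[r] = 2·5^r + 7 for some r ≥ 0.
Then c[r+1] = 5c[r] − 28 = 5·(2·5^r + 7) − 28 = 10·5^r + 35 − 28 = 2·5^{r+1} + 7.
So the formula holds for r+1, and by induction c[n] = 2·5^n + 7 for all n ≥ 0.

c[n] = 2·5^n + 7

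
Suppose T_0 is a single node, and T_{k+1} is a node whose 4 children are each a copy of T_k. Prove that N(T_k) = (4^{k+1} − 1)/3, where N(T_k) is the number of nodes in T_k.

Base case: N(T_0) = 1, and (4^{0+1} − 1)/3 = 1.
Assume N(T_j) = (4^{j+1} − 1)/3.
Then N(T_{j+1}) = 1 + 4N(T_j) = 1 + 4·(4^{j+1} − 1)/3 = 1 + (4^{j+2} − 4)/3 = (3 + 4^{j+2} − 4)/3 = (4^{j+2} − 1)/3.
Hence N(T_k) = (4^{k+1} − 1)/3 for every k ≥ 0, by induction.

N(T_k) = (4^{k+1} − 1)/3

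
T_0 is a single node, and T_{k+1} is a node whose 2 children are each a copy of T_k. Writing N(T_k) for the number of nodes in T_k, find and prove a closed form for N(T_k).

Claim: N(T_k) = 2^{k+1} − 1.

Base case: N(T_0) = 1, and 2^{0+1} − 1 = 1.
Assume N(T_r) = 2^{r+1} − 1.
Then N(T_{r+1}) = 1 + 2N(T_r) = 1 + 2(2^{r+1} − 1) = 2^{r+2} − 2 + 1 = 2^{r+2} − 1.
By induction, N(T_k) = 2^{k+1} − 1 for all k ≥ 0.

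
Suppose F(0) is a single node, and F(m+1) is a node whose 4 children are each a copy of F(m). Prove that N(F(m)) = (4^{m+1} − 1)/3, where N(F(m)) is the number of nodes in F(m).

Base case: N(F(0)) = 1, and (4^{0+1} − 1)/3 = 1.
Assume N(F(k)) = (4^{k+1} − 1)/3.
Then N(F(k+1)) = 1 + 4N(F(k)) = 1 + 4·(4^{k+1} − 1)/3 = 1 + (4^{k+2} − 4)/3 = (3 + 4^{k+2} − 4)/3 = (4^{k+2} − 1)/3.
This completes the inductive step, so N(F(m)) = (4^{m+1} − 1)/3 for all m ≥ 0.

N(F(m)) = (4^{m+1} − 1)/3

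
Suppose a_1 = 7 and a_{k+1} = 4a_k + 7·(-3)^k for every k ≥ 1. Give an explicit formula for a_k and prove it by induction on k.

Claim: a_k = 4^k − (-3)^k.

Base case: a_1 = 7, and 4^1 − (-3)^1 = 4 + 3 = 7.
Assume a_r = 4^r − (-3)^r for some r ≥ 1.
Then a_{r+1} = 4a_r + 7·(-3)^r = 4·(4^r − (-3)^r) + 7·(-3)^r = 4^{r+1} − 4·(-3)^r + 7·(-3)^r = 4^{r+1} + 3·(-3)^r = 4^{r+1} − (-3)^{r+1}.
This completes the inductive step, so a_k = 4^k − (-3)^k for all k ≥ 1.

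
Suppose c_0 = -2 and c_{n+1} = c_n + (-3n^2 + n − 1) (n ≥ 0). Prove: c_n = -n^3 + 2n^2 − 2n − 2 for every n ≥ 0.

Base case: c_0 = -2, and -0^3 + 2·0^2 − 2·0 − 2 = -2.
Assume c_k = -k^3 + 2k^2 − 2k − 2.
Then c_{k+1} = c_k + (-3k^2 + k − 1) = (-k^3 + 2k^2 − 2k − 2) + (-3k^2 + k − 1) = -k^3 − k^2 − k − 3,
and -(k+1)^3 + 2·(k+1)^2 − 2·(k+1) − 2 = -k^3 − k^2 − k − 3.
This completes the inductive step, so c_n = -n^3 + 2n^2 − 2n − 2 for all n ≥ 0.

c_n = -n^3 + 2n^2 − 2n − 2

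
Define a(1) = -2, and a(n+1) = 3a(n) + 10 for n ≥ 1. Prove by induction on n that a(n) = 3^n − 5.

Base case: a(1) = -2, and 3^1 − 5 = 3 − 5 = -2.
Assume a(r) = 3^r − 5 for some r ≥ 1.
Then a(r+1) = 3a(r) + 10 = 3·(3^r − 5) + 10 = 3^{r+1} − 15 + 10 = 3^{r+1} − 5.
By induction, a(n) = 3^n − 5 for all n ≥ 1.

a(n) = 3^n − 5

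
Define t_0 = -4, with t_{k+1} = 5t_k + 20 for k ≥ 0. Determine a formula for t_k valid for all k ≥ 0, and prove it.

Claim: t_k = 5^k − 5.

Base case: t_0 = -4, and 5^0 − 5 = 1 − 5 = -4.
Assume t_j = 5^j − 5 for some j ≥ 0.
Then t_{j+1} = 5t_j + 20 = 5·(5^j − 5) + 20 = 5^{j+1} − 25 + 20 = 5^{j+1} − 5.
Hence t_k = 5^k − 5 for every k ≥ 0, by induction.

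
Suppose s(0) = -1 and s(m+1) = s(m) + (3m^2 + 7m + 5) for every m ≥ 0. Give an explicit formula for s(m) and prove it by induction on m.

Claim: s(m) = m^3 + 2m^2 + 2m − 1.

Base case: s(0) = -1, and 0^3 + 2·0^2 + 2·0 − 1 = -1.
Assume s(r) = r^3 + 2r^2 + 2r − 1.
Then s(r+1) = s(r) + (3r^2 + 7r + 5) = (r^3 + 2r^2 + 2r − 1) + (3r^2 + 7r + 5) = r^3 + 5r^2 + 9r + 4,
and (r+1)^3 + 2·(r+1)^2 + 2·(r+1) − 1 = r^3 + 5r^2 + 9r + 4.
By induction, s(m) = m^3 + 2m^2 + 2m − 1 for all m ≥ 0.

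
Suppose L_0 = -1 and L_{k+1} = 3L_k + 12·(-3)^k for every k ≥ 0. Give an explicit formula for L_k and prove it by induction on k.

Claim: L_k = 3^k − 2·(-3)^k.

Base case: L_0 = -1, and 3^0 − 2·(-3)^0 = 1 − 2 = -1.
Assume L_j = 3^j − 2·(-3)^j for some j ≥ 0.
Then L_{j+1} = 3L_j + 12·(-3)^j = 3·(3^j − 2·(-3)^j) + 12·(-3)^j = 3^{j+1} − 6·(-3)^j + 12·(-3)^j = 3^{j+1} + 6·(-3)^j = 3^{j+1} − 2·(-3)^{j+1}.
This completes the inductive step, so L_k = 3^k − 2·(-3)^k for all k ≥ 0.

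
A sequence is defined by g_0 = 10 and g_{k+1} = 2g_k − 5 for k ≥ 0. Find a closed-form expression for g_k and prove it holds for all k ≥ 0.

Claim: g_k = 5·2^k + 5.

Base case: g_0 = 10, and 5·2^0 + 5 = 5 + 5 = 10.
Assume g_r = 5·2^r + 5 for some r ≥ 0.
Then g_{r+1} = 2g_r − 5 = 2·(5·2^r + 5) − 5 = 10·2^r + 10 − 5 = 5·2^{r+1} + 5.
So the formula holds for r+1, and by induction g_k = 5·2^k + 5 for all k ≥ 0.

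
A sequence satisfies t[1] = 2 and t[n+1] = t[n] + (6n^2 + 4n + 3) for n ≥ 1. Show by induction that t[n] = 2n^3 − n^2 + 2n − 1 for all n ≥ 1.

Base case: t[1] = 2, and 2·1^3 − 1^2 + 2·1 − 1 = 2.
Assume t[m] = 2m^3 − m^2 + 2m − 1.
Then t[m+1] = t[m] + (6m^2 + 4m + 3) = (2m^3 − m^2 + 2m − 1) + (6m^2 + 4m + 3) = 2m^3 + 5m^2 + 6m + 2,
and 2·(m+1)^3 − (m+1)^2 + 2·(m+1) − 1 = 2m^3 + 5m^2 + 6m + 2.
By induction, t[n] = 2n^3 − n^2 + 2n − 1 for all n ≥ 1.

t[n] = 2n^3 − n^2 + 2n − 1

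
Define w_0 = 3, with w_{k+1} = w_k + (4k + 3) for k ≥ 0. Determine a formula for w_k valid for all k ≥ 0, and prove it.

Claim: w_k = 2k^2 + k + 3.

Base case: w_0 = 3, and 2·0^2 + 0 + 3 = 3.
Assume w_r = 2r^2 + r + 3.
Then w_{r+1} = w_r + (4r + 3) = (2r^2 + r + 3) + (4r + 3) = 2r^2 + 5r + 6,
and 2·(r+1)^2 + (r+1) + 3 = 2r^2 + 5r + 6.
Hence w_k = 2k^2 + k + 3 for every k ≥ 0, by induction.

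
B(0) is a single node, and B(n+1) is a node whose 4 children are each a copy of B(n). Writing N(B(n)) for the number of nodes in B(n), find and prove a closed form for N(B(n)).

Claim: N(B(n)) = (4^{n+1} − 1)/3.

Base case: N(B(0)) = 1, and (4^{0+1} − 1)/3 = 1.
Assume N(B(r)) = (4^{r+1} − 1)/3.
Then N(B(r+1)) = 1 + 4N(B(r)) = 1 + 4·(4^{r+1} − 1)/3 = 1 + (4^{r+2} − 4)/3 = (3 + 4^{r+2} − 4)/3 = (4^{r+2} − 1)/3.
By induction, N(B(n)) = (4^{n+1} − 1)/3 for all n ≥ 0.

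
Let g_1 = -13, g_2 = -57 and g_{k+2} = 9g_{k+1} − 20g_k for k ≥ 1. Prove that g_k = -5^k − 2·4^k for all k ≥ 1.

Base cases: g_1 = -13 and -5^1 − 2·4^1 = -13; g_2 = -57 and -5^2 − 2·4^2 = -57.
Assume g_i = -5^i − 2·4^i for all 1 ≤ i ≤ j, where j ≥ 2.
Then g_{j+1} = 9g_j − 20g_{j−1} = 9·(-5^j − 2·4^j) − 20·(-5^{j−1} − 2·4^{j−1}) = -(9·5 − 20)5^{j−1} − 2·(9·4 − 20)4^{j−1} = -25·5^{j−1} − 32·4^{j−1} = -5^{j+1} − 2·4^{j+1}.
Hence g_k = -5^k − 2·4^k for every k ≥ 1, by strong induction.

g_k = -5^k − 2·4^k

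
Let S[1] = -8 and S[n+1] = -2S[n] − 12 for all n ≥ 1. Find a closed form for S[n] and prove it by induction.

Claim: S[n] = 2·(-2)^n − 4.

Base case: S[1] = -8, and 2·(-2)^1 − 4 = -4 − 4 = -8.
Assume S[j] = 2·(-2)^j − 4 for some j ≥ 1.
Then S[j+1] = -2S[j] − 12 = -2·(2·(-2)^j − 4) − 12 = -4·(-2)^j + 8 − 12 = 2·(-2)^{j+1} − 4.
Hence S[n] = 2·(-2)^n − 4 for every n ≥ 1, by induction.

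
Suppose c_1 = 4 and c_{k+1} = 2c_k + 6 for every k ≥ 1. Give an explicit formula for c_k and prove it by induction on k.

Claim: c_k = 5·2^k − 6.

Base case: c_1 = 4, and 5·2^1 − 6 = 10 − 6 = 4.
Assume c_j = 5·2^j − 6 for some j ≥ 1.
Then c_{j+1} = 2c_j + 6 = 2·(5·2^j − 6) + 6 = 10·2^j − 12 + 6 = 5·2^{j+1} − 6.
This completes the inductive step, so c_k = 5·2^k − 6 for all k ≥ 1.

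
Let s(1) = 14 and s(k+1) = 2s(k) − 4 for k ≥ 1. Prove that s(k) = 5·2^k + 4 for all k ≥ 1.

Base case: s(1) = 14, and 5·2^1 + 4 = 10 + 4 = 14.
Assume s(j) = 5·2^j + 4 for some j ≥ 1.
Then s(j+1) = 2s(j) − 4 = 2·(5·2^j + 4) − 4 = 10·2^j + 8 − 4 = 5·2^{j+1} + 4.
So the formula holds for j+1, and by induction s(k) = 5·2^k + 4 for all k ≥ 1.

s(k) = 5·2^k + 4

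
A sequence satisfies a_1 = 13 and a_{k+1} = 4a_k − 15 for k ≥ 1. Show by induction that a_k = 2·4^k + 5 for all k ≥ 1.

Base case: a_1 = 13, and 2·4^1 + 5 = 8 + 5 = 13.
Assume a_m = 2·4^m + 5 for some m ≥ 1.
Then a_{m+1} = 4a_m − 15 = 4·(2·4^m + 5) − 15 = 8·4^m + 20 − 15 = 2·4^{m+1} + 5.
This completes the inductive step, so a_k = 2·4^k + 5 for all k ≥ 1.

a_k = 2·4^k + 5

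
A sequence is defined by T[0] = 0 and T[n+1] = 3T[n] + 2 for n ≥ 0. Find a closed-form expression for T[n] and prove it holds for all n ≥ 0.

Claim: T[n] = 3^n − 1.

Base case: T[0] = 0, and 3^0 − 1 = 1 − 1 = 0.
Assume T[m] = 3^m − 1 for some m ≥ 0.
Then T[m+1] = 3T[m] + 2 = 3·(3^m − 1) + 2 = 3^{m+1} − 3 + 2 = 3^{m+1} − 1.
So the formula holds for m+1, and by induction T[n] = 3^n − 1 for all n ≥ 0.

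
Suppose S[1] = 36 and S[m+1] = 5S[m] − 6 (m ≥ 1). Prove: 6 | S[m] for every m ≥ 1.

Base case: S[1] = 36 = 6·6, so 6 | S[1].
Assume 6 | S[r], so S[r] = 6t for some integer t.
Then S[r+1] = 5S[r] − 6 = 5·(6t) − 6 = 6(5t − 1), so 6 | S[r+1].
By induction, 6 | S[m] for all m ≥ 1.

6 | S[m]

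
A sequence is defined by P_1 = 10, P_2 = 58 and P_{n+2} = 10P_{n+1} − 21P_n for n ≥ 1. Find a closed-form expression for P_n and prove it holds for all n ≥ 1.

Claim: P_n = 7^n + 3^n.

Base cases: P_1 = 10 and 7^1 + 3^1 = 10; P_2 = 58 and 7^2 + 3^2 = 58.
Assume P_j = 7^j + 3^j for all 1 ≤ j ≤ r, where r ≥ 2.
Then P_{r+1} = 10P_r − 21P_{r−1} = 10·(7^r + 3^r) − 21·(7^{r−1} + 3^{r−1}) = (10·7 − 21)7^{r−1} + (10·3 − 21)3^{r−1} = 49·7^{r−1} + 9·3^{r−1} = 7^{r+1} + 3^{r+1}.
By strong induction, P_n = 7^n + 3^n for all n ≥ 1.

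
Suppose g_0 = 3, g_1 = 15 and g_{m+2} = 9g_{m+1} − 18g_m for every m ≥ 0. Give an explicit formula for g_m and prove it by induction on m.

Claim: g_m = 3^m + 2·6^m.

Base cases: g_0 = 3 and 3^0 + 2·6^0 = 3; g_1 = 15 and 3^1 + 2·6^1 = 15.
Assume g_i = 3^i + 2·6^i for all 0 ≤ i ≤ j, where j ≥ 1.
Then g_{j+1} = 9g_j − 18g_{j−1} = 9·(3^j + 2·6^j) − 18·(3^{j−1} + 2·6^{j−1}) = (9·3 − 18)3^{j−1} + 2·(9·6 − 18)6^{j−1} = 9·3^{j−1} + 72·6^{j−1} = 3^{j+1} + 2·6^{j+1}.
By strong induction, g_m = 3^m + 2·6^m for all m ≥ 0.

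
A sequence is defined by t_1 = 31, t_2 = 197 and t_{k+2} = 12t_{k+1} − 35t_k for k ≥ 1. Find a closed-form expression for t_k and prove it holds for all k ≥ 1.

Claim: t_k = 3·7^k + 2·5^k.

Base cases: t_1 = 31 and 3·7^1 + 2·5^1 = 31; t_2 = 197 and 3·7^2 + 2·5^2 = 197.
Assume t_j = 3·7^j + 2·5^j for all 1 ≤ j ≤ r, where r ≥ 2.
Then t_{r+1} = 12t_r − 35t_{r−1} = 12·(3·7^r + 2·5^r) − 35·(3·7^{r−1} + 2·5^{r−1}) = 3·(12·7 − 35)7^{r−1} + 2·(12·5 − 35)5^{r−1} = 147·7^{r−1} + 50·5^{r−1} = 3·7^{r+1} + 2·5^{r+1}.
So the formula holds for r+1, and by strong induction t_k = 3·7^k + 2·5^k for all k ≥ 1.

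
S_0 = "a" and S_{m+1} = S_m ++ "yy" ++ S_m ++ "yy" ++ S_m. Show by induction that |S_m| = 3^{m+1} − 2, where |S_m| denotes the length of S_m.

Base case: |S_0| = 1, and 3^{0+1} − 2 = 1.
Assume |S_j| = 3^{j+1} − 2.
Then |S_{j+1}| = 3|S_j| + 4 = 3(3^{j+1} − 2) + 4 = 3^{j+2} − 6 + 4 = 3^{j+2} − 2.
So the formula holds for j+1, and by induction |S_m| = 3^{m+1} − 2 for all m ≥ 0.

|S_m| = 3^{m+1} − 2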